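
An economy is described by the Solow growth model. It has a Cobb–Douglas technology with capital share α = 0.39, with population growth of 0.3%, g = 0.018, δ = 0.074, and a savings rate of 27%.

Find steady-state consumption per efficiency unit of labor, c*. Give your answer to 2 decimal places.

At the steady state, Δk = 0, so s·k^α = (n + g + δ)·k.
Rearranging, k^(1−α) = s / (n + g + δ).
k^0.61 = 0.27 / (0.003 + 0.018 + 0.074) = 0.27 / 0.095 = 2.8421
k* = 2.8421^(1/0.61) ≈ 5.5421
y* = (k*)^α = 5.5421^0.39 ≈ 1.9500
c* = (1 − s)·y* = (1 − 0.27) × 1.9500 ≈ 1.4235

c* ≈ 1.42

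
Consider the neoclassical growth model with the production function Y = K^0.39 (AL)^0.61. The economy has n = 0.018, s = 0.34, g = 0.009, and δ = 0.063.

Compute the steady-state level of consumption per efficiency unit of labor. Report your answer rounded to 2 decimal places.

c* = 1.54

At the steady state, Δk = 0, so s·k^α = (n + g + δ)·k.
Rearranging, k^(1−α) = s / (n + g + δ).
k^0.61 = 0.34 / (0.018 + 0.009 + 0.063) = 0.34 / 0.090 = 3.7778
k* = 3.7778^(1/0.61) ≈ 8.8368
y* = (k*)^α = 8.8368^0.39 ≈ 2.3391
c* = (1 − s)·y* = (1 − 0.34) × 2.3391 ≈ 1.5438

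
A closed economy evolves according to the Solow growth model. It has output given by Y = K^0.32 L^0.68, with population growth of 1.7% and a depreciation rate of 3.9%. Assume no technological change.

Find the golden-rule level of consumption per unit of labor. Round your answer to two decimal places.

At the golden rule, f'(k) = n + δ, so α·k^(α−1) = n + δ and k_gold = (α/(n + δ))^(1/(1−α)).
k_gold = (0.32/0.056)^(1/0.68) = 5.7143^1.4706 ≈ 12.9775
c_gold = f(k_gold) − (n + δ)·k_gold = 2.2710 − 0.056×12.9775 ≈ 1.5443

c_gold ≈ 1.54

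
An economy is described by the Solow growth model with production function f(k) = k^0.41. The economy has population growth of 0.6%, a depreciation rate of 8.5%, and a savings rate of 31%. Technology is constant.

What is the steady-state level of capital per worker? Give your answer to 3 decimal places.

k* ≈ 7.984

In steady state, investment equals break-even investment: s·k^α = (n + δ)·k.
Dividing both sides by k: k^(1−α) = s / (n + δ).
k^0.59 = 0.31 / (0.006 + 0.085) = 0.31 / 0.091 = 3.4066
k* = 3.4066^(1/0.59) ≈ 7.9843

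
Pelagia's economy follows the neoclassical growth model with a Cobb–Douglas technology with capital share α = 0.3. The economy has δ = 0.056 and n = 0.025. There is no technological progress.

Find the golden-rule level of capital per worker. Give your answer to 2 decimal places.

The golden rule sets f'(k) = n + δ, i.e. α·k^(α−1) = n + δ.
So k^(1−α) = α / (n + δ) = 0.3 / 0.081 = 3.7037.
k_gold = 3.7037^(1/0.7) ≈ 6.4914

k_gold ≈ 6.49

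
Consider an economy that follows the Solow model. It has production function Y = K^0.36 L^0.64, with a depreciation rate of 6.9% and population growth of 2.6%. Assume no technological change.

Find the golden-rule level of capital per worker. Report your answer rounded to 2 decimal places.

k_gold ≈ 8.02

The golden rule sets f'(k) = n + δ, i.e. α·k^(α−1) = n + δ.
So k^(1−α) = α / (n + δ) = 0.36 / 0.095 = 3.7895.
k_gold = 3.7895^(1/0.64) ≈ 8.0174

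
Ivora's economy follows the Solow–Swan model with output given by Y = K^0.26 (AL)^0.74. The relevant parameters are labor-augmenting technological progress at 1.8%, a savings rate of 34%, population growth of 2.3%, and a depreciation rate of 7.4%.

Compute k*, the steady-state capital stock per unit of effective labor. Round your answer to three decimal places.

k* ≈ 4.327

At the steady state, Δk = 0, so s·k^α = (n + g + δ)·k.
Rearranging, k^(1−α) = s / (n + g + δ).
k^0.74 = 0.34 / (0.023 + 0.018 + 0.074) = 0.34 / 0.115 = 2.9565
k* = 2.9565^(1/0.74) ≈ 4.3270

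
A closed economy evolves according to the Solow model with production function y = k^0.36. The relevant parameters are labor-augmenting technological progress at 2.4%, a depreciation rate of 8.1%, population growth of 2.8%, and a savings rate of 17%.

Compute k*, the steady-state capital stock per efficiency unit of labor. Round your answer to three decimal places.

Steady state requires s·f(k) = (n + g + δ)·k, i.e. s·k^α = (n + g + δ)·k.
Dividing both sides by k: k^(1−α) = s / (n + g + δ).
k^0.64 = 0.17 / (0.028 + 0.024 + 0.081) = 0.17 / 0.133 = 1.2782
k* = 1.2782^(1/0.64) ≈ 1.4674

k* ≈ 1.467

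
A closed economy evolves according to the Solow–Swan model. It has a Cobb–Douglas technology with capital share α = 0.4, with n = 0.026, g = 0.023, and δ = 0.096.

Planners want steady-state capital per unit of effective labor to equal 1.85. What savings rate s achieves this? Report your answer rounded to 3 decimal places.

In steady state, investment equals break-even investment: s·k^α = (n + g + δ)·k.
So s / (n + g + δ) = (k*)^(1−α) = 1.85^0.6 = 1.4464.
Therefore s = 1.4464 × (n + g + δ) = 1.4464 × 0.145 = 0.2097.

s ≈ 0.210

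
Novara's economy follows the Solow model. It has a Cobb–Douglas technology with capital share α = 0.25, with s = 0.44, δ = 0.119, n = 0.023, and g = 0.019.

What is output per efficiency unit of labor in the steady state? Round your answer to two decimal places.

Steady state requires s·f(k) = (n + g + δ)·k, i.e. s·k^α = (n + g + δ)·k.
Rearranging, k^(1−α) = s / (n + g + δ).
k^0.75 = 0.44 / (0.023 + 0.019 + 0.119) = 0.44 / 0.161 = 2.7329
k* = 2.7329^(1/0.75) ≈ 3.8209
y* = (k*)^α = 3.8209^0.25 ≈ 1.3981

y* = 1.40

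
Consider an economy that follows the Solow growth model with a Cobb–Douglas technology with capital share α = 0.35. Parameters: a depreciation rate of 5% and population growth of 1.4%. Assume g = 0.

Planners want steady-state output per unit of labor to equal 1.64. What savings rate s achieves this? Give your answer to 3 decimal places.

At the steady state, Δk = 0, so s·k^α = (n + δ)·k.
Since y* = [s/(n + δ)]^(α/(1−α)), we have s/(n + δ) = (y*)^((1−α)/α) = 1.64^1.8571 = 2.5060.
Therefore s = 2.5060 × (n + δ) = 2.5060 × 0.064 = 0.1604.

s ≈ 0.160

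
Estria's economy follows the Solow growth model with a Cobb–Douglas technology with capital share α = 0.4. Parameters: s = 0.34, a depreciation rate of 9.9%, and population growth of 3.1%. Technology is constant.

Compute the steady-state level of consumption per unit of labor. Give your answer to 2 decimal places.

c* ≈ 1.25

At the steady state, Δk = 0, so s·k^α = (n + δ)·k.
Rearranging, k^(1−α) = s / (n + δ).
k^0.6 = 0.34 / (0.031 + 0.099) = 0.34 / 0.130 = 2.6154
k* = 2.6154^(1/0.6) ≈ 4.9647
y* = (k*)^α = 4.9647^0.4 ≈ 1.8983
c* = (1 − s)·y* = (1 − 0.34) × 1.8983 ≈ 1.2529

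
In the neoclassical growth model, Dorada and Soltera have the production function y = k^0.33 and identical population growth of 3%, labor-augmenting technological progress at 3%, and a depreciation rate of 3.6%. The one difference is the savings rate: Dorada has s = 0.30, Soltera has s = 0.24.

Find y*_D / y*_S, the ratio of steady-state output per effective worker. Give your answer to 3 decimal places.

Steady-state y* = [s/(n + g + δ)]^(α/(1−α)), so the ratio is [ (s_D/(n + g + δ)_D) / (s_S/(n + g + δ)_S) ]^0.4925.
s_D/(n + g + δ)_D = 0.30/0.096 = 3.1250; s_S/(n + g + δ)_S = 0.24/0.096 = 2.5000.
Ratio = (3.1250/2.5000)^0.4925 = 1.2500^0.4925 ≈ 1.1162

ratio ≈ 1.116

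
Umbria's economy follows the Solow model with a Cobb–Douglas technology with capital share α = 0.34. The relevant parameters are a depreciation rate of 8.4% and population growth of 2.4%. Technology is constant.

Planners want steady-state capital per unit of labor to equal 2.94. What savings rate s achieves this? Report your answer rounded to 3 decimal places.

In steady state, investment equals break-even investment: s·k^α = (n + δ)·k.
So s / (n + δ) = (k*)^(1−α) = 2.94^0.66 = 2.0376.
Therefore s = 2.0376 × (n + δ) = 2.0376 × 0.108 = 0.2201.

s ≈ 0.220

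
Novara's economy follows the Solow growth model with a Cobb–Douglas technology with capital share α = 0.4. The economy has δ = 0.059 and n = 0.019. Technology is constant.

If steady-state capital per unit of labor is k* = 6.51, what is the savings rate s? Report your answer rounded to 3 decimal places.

s ≈ 0.240

Steady state requires s·f(k) = (n + δ)·k, i.e. s·k^α = (n + δ)·k.
So s / (n + δ) = (k*)^(1−α) = 6.51^0.6 = 3.0771.
Therefore s = 3.0771 × (n + δ) = 3.0771 × 0.078 = 0.2400.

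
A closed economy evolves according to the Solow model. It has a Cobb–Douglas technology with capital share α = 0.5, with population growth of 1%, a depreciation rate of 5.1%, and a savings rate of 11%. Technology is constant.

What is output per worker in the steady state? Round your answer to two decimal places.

y* ≈ 1.80

At the steady state, Δk = 0, so s·k^α = (n + δ)·k.
Rearranging, k^(1−α) = s / (n + δ).
k^0.5 = 0.11 / (0.010 + 0.051) = 0.11 / 0.061 = 1.8033
k* = 1.8033^(1/0.5) ≈ 3.2519
y* = (k*)^α = 3.2519^0.5 ≈ 1.8033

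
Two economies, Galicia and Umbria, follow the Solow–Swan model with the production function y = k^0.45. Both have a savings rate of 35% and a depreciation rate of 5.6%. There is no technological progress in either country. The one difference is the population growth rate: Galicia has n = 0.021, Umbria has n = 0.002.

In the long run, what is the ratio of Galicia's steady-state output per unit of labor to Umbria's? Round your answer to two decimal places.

Steady-state y* = [s/(n + δ)]^(α/(1−α)), so the ratio is [ (s_G/(n + δ)_G) / (s_U/(n + δ)_U) ]^0.8182.
s_G/(n + δ)_G = 0.35/0.077 = 4.5455; s_U/(n + δ)_U = 0.35/0.058 = 6.0345.
Ratio = (4.5455/6.0345)^0.8182 = 0.7533^0.8182 ≈ 0.7931

ratio ≈ 0.79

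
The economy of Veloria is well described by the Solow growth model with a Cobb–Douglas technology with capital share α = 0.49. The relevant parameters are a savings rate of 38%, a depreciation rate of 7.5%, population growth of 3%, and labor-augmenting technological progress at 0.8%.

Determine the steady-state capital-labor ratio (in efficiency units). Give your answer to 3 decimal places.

k* ≈ 10.783

In steady state, investment equals break-even investment: s·k^α = (n + g + δ)·k.
Rearranging, k^(1−α) = s / (n + g + δ).
k^0.51 = 0.38 / (0.030 + 0.008 + 0.075) = 0.38 / 0.113 = 3.3628
k* = 3.3628^(1/0.51) ≈ 10.7832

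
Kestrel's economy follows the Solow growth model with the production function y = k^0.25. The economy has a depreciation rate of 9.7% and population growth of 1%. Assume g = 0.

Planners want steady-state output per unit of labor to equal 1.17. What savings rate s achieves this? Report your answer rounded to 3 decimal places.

s ≈ 0.171

Steady state requires s·f(k) = (n + δ)·k, i.e. s·k^α = (n + δ)·k.
Since y* = [s/(n + δ)]^(α/(1−α)), we have s/(n + δ) = (y*)^((1−α)/α) = 1.17^3 = 1.6016.
Therefore s = 1.6016 × (n + δ) = 1.6016 × 0.107 = 0.1714.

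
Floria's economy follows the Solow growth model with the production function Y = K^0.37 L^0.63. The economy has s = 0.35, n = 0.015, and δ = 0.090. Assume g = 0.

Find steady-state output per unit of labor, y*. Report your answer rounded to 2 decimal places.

At the steady state, Δk = 0, so s·k^α = (n + δ)·k.
Rearranging, k^(1−α) = s / (n + δ).
k^0.63 = 0.35 / (0.015 + 0.090) = 0.35 / 0.105 = 3.3333
k* = 3.3333^(1/0.63) ≈ 6.7602
y* = (k*)^α = 6.7602^0.37 ≈ 2.0281

y* = 2.03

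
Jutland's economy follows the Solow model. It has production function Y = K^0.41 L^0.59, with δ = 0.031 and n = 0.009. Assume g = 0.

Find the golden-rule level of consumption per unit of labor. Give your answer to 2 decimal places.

c_gold ≈ 2.97

At the golden rule, f'(k) = n + δ, so α·k^(α−1) = n + δ and k_gold = (α/(n + δ))^(1/(1−α)).
k_gold = (0.41/0.040)^(1/0.59) = 10.2500^1.6949 ≈ 51.6507
c_gold = f(k_gold) − (n + δ)·k_gold = 5.0392 − 0.040×51.6507 ≈ 2.9732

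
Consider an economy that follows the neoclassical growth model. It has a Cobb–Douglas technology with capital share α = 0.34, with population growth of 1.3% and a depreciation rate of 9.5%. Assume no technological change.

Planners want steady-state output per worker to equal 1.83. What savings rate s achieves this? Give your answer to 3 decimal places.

In steady state, investment equals break-even investment: s·k^α = (n + δ)·k.
Since y* = [s/(n + δ)]^(α/(1−α)), we have s/(n + δ) = (y*)^((1−α)/α) = 1.83^1.9412 = 3.2320.
Therefore s = 3.2320 × (n + δ) = 3.2320 × 0.108 = 0.3491.

s ≈ 0.349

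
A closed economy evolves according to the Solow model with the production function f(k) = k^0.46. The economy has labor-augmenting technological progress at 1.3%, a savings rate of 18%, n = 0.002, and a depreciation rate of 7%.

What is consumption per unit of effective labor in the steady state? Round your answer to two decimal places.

c* = 1.55

In steady state, investment equals break-even investment: s·k^α = (n + g + δ)·k.
Rearranging, k^(1−α) = s / (n + g + δ).
k^0.54 = 0.18 / (0.002 + 0.013 + 0.070) = 0.18 / 0.085 = 2.1176
k* = 2.1176^(1/0.54) ≈ 4.0125
y* = (k*)^α = 4.0125^0.46 ≈ 1.8948
c* = (1 − s)·y* = (1 − 0.18) × 1.8948 ≈ 1.5537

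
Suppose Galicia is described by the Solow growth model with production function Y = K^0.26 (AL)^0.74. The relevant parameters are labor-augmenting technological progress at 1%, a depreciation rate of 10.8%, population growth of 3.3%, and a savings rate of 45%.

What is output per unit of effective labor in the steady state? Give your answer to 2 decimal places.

In steady state, investment equals break-even investment: s·k^α = (n + g + δ)·k.
Dividing both sides by k: k^(1−α) = s / (n + g + δ).
k^0.74 = 0.45 / (0.033 + 0.010 + 0.108) = 0.45 / 0.151 = 2.9801
k* = 2.9801^(1/0.74) ≈ 4.3737
y* = (k*)^α = 4.3737^0.26 ≈ 1.4676

y* = 1.47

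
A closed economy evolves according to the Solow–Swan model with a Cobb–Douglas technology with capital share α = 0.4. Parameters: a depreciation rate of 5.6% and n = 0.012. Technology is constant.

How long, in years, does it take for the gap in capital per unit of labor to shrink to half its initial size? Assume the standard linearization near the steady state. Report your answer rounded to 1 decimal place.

Near the steady state the convergence rate is λ = (1 − α)(n + δ).
λ = (1 − 0.4) × 0.068 = 0.6 × 0.068 = 0.0408
Half-life = ln 2 / λ = 0.6931 / 0.0408 ≈ 16.99 years

t_½ ≈ 17.0 years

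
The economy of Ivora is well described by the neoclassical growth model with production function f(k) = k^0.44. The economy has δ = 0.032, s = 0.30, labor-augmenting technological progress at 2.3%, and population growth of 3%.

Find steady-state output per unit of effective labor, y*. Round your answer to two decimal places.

y* = 2.69

Steady state requires s·f(k) = (n + g + δ)·k, i.e. s·k^α = (n + g + δ)·k.
Rearranging, k^(1−α) = s / (n + g + δ).
k^0.56 = 0.30 / (0.030 + 0.023 + 0.032) = 0.30 / 0.085 = 3.5294
k* = 3.5294^(1/0.56) ≈ 9.5069
y* = (k*)^α = 9.5069^0.44 ≈ 2.6936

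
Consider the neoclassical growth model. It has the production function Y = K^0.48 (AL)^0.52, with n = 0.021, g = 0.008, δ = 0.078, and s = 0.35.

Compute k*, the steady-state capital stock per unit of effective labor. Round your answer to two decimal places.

Steady state requires s·f(k) = (n + g + δ)·k, i.e. s·k^α = (n + g + δ)·k.
Rearranging, k^(1−α) = s / (n + g + δ).
k^0.52 = 0.35 / (0.021 + 0.008 + 0.078) = 0.35 / 0.107 = 3.2710
k* = 3.2710^(1/0.52) ≈ 9.7672

k* ≈ 9.77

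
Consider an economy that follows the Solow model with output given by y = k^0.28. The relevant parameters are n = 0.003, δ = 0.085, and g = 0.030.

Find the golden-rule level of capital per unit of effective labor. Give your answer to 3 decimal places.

The golden rule sets f'(k) = n + g + δ, i.e. α·k^(α−1) = n + g + δ.
So k^(1−α) = α / (n + g + δ) = 0.28 / 0.118 = 2.3729.
k_gold = 2.3729^(1/0.72) ≈ 3.3206

k_gold ≈ 3.321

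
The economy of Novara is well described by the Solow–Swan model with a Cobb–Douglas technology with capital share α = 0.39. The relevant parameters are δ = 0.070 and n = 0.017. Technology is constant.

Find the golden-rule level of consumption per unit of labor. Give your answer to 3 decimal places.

c_gold ≈ 1.592

At the golden rule, f'(k) = n + δ, so α·k^(α−1) = n + δ and k_gold = (α/(n + δ))^(1/(1−α)).
k_gold = (0.39/0.087)^(1/0.61) = 4.4828^1.6393 ≈ 11.6973
c_gold = f(k_gold) − (n + δ)·k_gold = 2.6095 − 0.087×11.6973 ≈ 1.5918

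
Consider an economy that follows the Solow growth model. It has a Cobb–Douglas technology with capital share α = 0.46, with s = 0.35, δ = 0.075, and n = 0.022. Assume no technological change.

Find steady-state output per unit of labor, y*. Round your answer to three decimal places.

y* = 2.984

Steady state requires s·f(k) = (n + δ)·k, i.e. s·k^α = (n + δ)·k.
Rearranging, k^(1−α) = s / (n + δ).
k^0.54 = 0.35 / (0.022 + 0.075) = 0.35 / 0.097 = 3.6082
k* = 3.6082^(1/0.54) ≈ 10.7651
y* = (k*)^α = 10.7651^0.46 ≈ 2.9835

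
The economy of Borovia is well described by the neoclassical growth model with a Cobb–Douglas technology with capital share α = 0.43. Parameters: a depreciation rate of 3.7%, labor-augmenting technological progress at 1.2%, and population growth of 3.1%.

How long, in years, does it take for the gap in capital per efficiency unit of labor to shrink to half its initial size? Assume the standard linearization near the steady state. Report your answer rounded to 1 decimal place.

Near the steady state the convergence rate is λ = (1 − α)(n + g + δ).
λ = (1 − 0.43) × 0.080 = 0.57 × 0.080 = 0.0456
Half-life = ln 2 / λ = 0.6931 / 0.0456 ≈ 15.20 years

half-life ≈ 15.2 years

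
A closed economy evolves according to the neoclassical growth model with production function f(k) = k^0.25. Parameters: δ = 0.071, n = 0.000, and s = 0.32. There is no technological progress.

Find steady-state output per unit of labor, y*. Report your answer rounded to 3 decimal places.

y* ≈ 1.652

In steady state, investment equals break-even investment: s·k^α = (n + δ)·k.
Rearranging, k^(1−α) = s / (n + δ).
k^0.75 = 0.32 / (0.000 + 0.071) = 0.32 / 0.071 = 4.5070
k* = 4.5070^(1/0.75) ≈ 7.4447
y* = (k*)^α = 7.4447^0.25 ≈ 1.6518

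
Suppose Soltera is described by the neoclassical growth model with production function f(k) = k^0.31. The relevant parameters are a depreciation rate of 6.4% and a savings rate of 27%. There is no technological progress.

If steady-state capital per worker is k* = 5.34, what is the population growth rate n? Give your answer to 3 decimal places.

In steady state, investment equals break-even investment: s·k^α = (n + δ)·k.
So s / (n + δ) = (k*)^(1−α) = 5.34^0.69 = 3.1769.
Therefore n + δ = s / 3.1769 = 0.27 / 3.1769 = 0.0850, so n = 0.0850 − 0.064 = 0.0210.

n ≈ 0.021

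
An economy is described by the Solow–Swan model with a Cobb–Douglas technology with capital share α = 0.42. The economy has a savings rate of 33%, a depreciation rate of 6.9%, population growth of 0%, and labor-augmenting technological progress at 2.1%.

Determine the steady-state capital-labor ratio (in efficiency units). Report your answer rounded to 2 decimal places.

In steady state, investment equals break-even investment: s·k^α = (n + g + δ)·k.
Dividing both sides by k: k^(1−α) = s / (n + g + δ).
k^0.58 = 0.33 / (0.000 + 0.021 + 0.069) = 0.33 / 0.090 = 3.6667
k* = 3.6667^(1/0.58) ≈ 9.3948

k* ≈ 9.39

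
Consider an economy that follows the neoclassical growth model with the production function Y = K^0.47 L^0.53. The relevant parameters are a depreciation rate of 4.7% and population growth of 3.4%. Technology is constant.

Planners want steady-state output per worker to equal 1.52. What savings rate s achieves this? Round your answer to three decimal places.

s ≈ 0.130

At the steady state, Δk = 0, so s·k^α = (n + δ)·k.
Since y* = [s/(n + δ)]^(α/(1−α)), we have s/(n + δ) = (y*)^((1−α)/α) = 1.52^1.1277 = 1.6035.
Therefore s = 1.6035 × (n + δ) = 1.6035 × 0.081 = 0.1299.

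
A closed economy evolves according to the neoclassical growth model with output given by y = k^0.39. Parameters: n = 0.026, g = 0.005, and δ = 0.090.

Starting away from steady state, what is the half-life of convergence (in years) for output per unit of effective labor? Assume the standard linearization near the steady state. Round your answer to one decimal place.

about 9.4 years

Near the steady state the convergence rate is λ = (1 − α)(n + g + δ).
λ = (1 − 0.39) × 0.121 = 0.61 × 0.121 = 0.07381
Half-life = ln 2 / λ = 0.6931 / 0.07381 ≈ 9.39 years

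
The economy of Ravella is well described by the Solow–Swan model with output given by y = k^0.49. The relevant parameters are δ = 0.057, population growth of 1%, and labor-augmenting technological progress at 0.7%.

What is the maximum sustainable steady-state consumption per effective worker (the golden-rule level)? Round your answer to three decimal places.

At the golden rule, f'(k) = n + g + δ, so α·k^(α−1) = n + g + δ and k_gold = (α/(n + g + δ))^(1/(1−α)).
k_gold = (0.49/0.074)^(1/0.51) = 6.6216^1.9608 ≈ 40.7140
c_gold = f(k_gold) − (n + g + δ)·k_gold = 6.1486 − 0.074×40.7140 ≈ 3.1358

c_gold ≈ 3.136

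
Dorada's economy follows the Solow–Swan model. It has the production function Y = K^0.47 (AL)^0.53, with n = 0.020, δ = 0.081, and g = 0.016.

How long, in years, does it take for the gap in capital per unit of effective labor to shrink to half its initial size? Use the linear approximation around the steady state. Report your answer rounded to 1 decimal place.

about 11.2 years

Near the steady state the convergence rate is λ = (1 − α)(n + g + δ).
λ = (1 − 0.47) × 0.117 = 0.53 × 0.117 = 0.06201
Half-life = ln 2 / λ = 0.6931 / 0.06201 ≈ 11.18 years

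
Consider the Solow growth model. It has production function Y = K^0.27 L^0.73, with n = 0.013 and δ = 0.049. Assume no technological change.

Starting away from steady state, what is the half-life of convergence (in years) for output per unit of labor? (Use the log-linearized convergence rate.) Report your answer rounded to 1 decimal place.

Near the steady state the convergence rate is λ = (1 − α)(n + δ).
λ = (1 − 0.27) × 0.062 = 0.73 × 0.062 = 0.04526
Half-life = ln 2 / λ = 0.6931 / 0.04526 ≈ 15.31 years

about 15.3 years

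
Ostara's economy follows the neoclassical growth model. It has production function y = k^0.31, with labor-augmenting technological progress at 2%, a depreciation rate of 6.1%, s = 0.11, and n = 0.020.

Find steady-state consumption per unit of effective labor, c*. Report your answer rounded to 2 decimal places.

c* ≈ 0.92

At the steady state, Δk = 0, so s·k^α = (n + g + δ)·k.
Dividing both sides by k: k^(1−α) = s / (n + g + δ).
k^0.69 = 0.11 / (0.020 + 0.020 + 0.061) = 0.11 / 0.101 = 1.0891
k* = 1.0891^(1/0.69) ≈ 1.1317
y* = (k*)^α = 1.1317^0.31 ≈ 1.0391
c* = (1 − s)·y* = (1 − 0.11) × 1.0391 ≈ 0.9248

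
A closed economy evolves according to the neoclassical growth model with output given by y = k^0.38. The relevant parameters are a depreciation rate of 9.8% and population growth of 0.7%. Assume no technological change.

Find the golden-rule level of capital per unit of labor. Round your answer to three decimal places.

k_gold ≈ 7.961

The golden rule sets f'(k) = n + δ, i.e. α·k^(α−1) = n + δ.
So k^(1−α) = α / (n + δ) = 0.38 / 0.105 = 3.6190.
k_gold = 3.6190^(1/0.62) ≈ 7.9607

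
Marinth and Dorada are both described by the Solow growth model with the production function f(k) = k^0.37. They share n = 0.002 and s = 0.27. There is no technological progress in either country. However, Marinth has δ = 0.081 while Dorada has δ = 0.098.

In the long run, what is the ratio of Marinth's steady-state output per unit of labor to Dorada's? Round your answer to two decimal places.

y*_M / y*_D ≈ 1.12

Steady-state y* = [s/(n + δ)]^(α/(1−α)), so the ratio is [ (s_M/(n + δ)_M) / (s_D/(n + δ)_D) ]^0.5873.
s_M/(n + δ)_M = 0.27/0.083 = 3.2530; s_D/(n + δ)_D = 0.27/0.100 = 2.7000.
Ratio = (3.2530/2.7000)^0.5873 = 1.2048^0.5873 ≈ 1.1156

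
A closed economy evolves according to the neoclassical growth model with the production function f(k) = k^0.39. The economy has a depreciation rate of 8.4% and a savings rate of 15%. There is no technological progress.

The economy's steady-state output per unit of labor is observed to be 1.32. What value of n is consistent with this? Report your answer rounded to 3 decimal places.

Steady state requires s·f(k) = (n + δ)·k, i.e. s·k^α = (n + δ)·k.
Since y* = [s/(n + δ)]^(α/(1−α)), we have s/(n + δ) = (y*)^((1−α)/α) = 1.32^1.5641 = 1.5438.
Therefore n + δ = s / 1.5438 = 0.15 / 1.5438 = 0.0972, so n = 0.0972 − 0.084 = 0.0132.

n ≈ 0.013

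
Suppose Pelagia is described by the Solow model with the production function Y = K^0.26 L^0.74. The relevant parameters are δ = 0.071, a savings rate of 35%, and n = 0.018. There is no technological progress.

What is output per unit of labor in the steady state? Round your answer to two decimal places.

y* ≈ 1.62

In steady state, investment equals break-even investment: s·k^α = (n + δ)·k.
Rearranging, k^(1−α) = s / (n + δ).
k^0.74 = 0.35 / (0.018 + 0.071) = 0.35 / 0.089 = 3.9326
k* = 3.9326^(1/0.74) ≈ 6.3624
y* = (k*)^α = 6.3624^0.26 ≈ 1.6179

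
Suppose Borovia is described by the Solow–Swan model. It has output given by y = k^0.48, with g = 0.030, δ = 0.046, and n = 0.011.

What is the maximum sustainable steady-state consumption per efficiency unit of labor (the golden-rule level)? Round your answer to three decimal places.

c_gold ≈ 2.516

At the golden rule, f'(k) = n + g + δ, so α·k^(α−1) = n + g + δ and k_gold = (α/(n + g + δ))^(1/(1−α)).
k_gold = (0.48/0.087)^(1/0.52) = 5.5172^1.9231 ≈ 26.6931
c_gold = f(k_gold) − (n + g + δ)·k_gold = 4.8381 − 0.087×26.6931 ≈ 2.5158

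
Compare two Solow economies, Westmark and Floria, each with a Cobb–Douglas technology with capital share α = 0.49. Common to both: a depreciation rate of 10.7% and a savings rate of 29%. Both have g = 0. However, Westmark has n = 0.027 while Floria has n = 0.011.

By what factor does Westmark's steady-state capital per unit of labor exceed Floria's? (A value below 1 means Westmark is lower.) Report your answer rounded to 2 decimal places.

k*_W / k*_F ≈ 0.78

Steady-state k* = [s/(n + δ)]^(1/(1−α)), so the ratio is [ (s_W/(n + δ)_W) / (s_F/(n + δ)_F) ]^1.9608.
s_W/(n + δ)_W = 0.29/0.134 = 2.1642; s_F/(n + δ)_F = 0.29/0.118 = 2.4576.
Ratio = (2.1642/2.4576)^1.9608 = 0.8806^1.9608 ≈ 0.7793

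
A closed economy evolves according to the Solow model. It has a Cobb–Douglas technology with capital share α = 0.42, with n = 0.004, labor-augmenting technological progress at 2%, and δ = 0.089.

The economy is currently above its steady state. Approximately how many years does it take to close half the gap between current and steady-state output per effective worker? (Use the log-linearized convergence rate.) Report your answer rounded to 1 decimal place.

Near the steady state the convergence rate is λ = (1 − α)(n + g + δ).
λ = (1 − 0.42) × 0.113 = 0.58 × 0.113 = 0.06554
Half-life = ln 2 / λ = 0.6931 / 0.06554 ≈ 10.58 years

t_½ ≈ 10.6 years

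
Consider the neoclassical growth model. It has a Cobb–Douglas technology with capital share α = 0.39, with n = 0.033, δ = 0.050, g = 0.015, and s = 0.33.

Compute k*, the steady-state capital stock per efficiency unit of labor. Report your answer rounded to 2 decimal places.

k* ≈ 7.32

In steady state, investment equals break-even investment: s·k^α = (n + g + δ)·k.
Rearranging, k^(1−α) = s / (n + g + δ).
k^0.61 = 0.33 / (0.033 + 0.015 + 0.050) = 0.33 / 0.098 = 3.3673
k* = 3.3673^(1/0.61) ≈ 7.3181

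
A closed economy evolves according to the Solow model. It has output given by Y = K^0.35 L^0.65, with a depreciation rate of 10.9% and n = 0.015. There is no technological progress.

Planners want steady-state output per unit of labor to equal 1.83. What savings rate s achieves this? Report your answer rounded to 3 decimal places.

s ≈ 0.381

Steady state requires s·f(k) = (n + δ)·k, i.e. s·k^α = (n + δ)·k.
Since y* = [s/(n + δ)]^(α/(1−α)), we have s/(n + δ) = (y*)^((1−α)/α) = 1.83^1.8571 = 3.0718.
Therefore s = 3.0718 × (n + δ) = 3.0718 × 0.124 = 0.3809.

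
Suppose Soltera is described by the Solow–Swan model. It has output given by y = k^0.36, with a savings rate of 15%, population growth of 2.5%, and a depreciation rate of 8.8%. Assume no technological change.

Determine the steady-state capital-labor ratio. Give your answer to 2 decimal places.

At the steady state, Δk = 0, so s·k^α = (n + δ)·k.
Rearranging, k^(1−α) = s / (n + δ).
k^0.64 = 0.15 / (0.025 + 0.088) = 0.15 / 0.113 = 1.3274
k* = 1.3274^(1/0.64) ≈ 1.5566

k* = 1.56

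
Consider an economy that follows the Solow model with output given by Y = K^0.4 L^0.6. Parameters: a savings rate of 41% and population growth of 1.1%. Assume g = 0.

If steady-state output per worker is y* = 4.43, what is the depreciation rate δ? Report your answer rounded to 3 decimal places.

Steady state requires s·f(k) = (n + δ)·k, i.e. s·k^α = (n + δ)·k.
Since y* = [s/(n + δ)]^(α/(1−α)), we have s/(n + δ) = (y*)^((1−α)/α) = 4.43^1.5 = 9.3241.
Therefore n + δ = s / 9.3241 = 0.41 / 9.3241 = 0.0440, so δ = 0.0440 − 0.011 = 0.0330.

δ ≈ 0.033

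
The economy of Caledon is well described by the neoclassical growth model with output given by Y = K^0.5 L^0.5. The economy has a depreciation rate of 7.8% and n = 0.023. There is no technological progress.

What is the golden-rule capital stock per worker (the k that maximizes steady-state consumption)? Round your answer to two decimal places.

k_gold ≈ 24.51

The golden rule sets f'(k) = n + δ, i.e. α·k^(α−1) = n + δ.
So k^(1−α) = α / (n + δ) = 0.5 / 0.101 = 4.9505.
k_gold = 4.9505^(1/0.5) ≈ 24.5075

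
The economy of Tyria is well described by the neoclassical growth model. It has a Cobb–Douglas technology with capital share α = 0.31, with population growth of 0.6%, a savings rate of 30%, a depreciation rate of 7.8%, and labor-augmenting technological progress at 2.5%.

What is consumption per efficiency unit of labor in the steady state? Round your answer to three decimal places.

c* ≈ 1.103

In steady state, investment equals break-even investment: s·k^α = (n + g + δ)·k.
Rearranging, k^(1−α) = s / (n + g + δ).
k^0.69 = 0.30 / (0.006 + 0.025 + 0.078) = 0.30 / 0.109 = 2.7523
k* = 2.7523^(1/0.69) ≈ 4.3375
y* = (k*)^α = 4.3375^0.31 ≈ 1.5760
c* = (1 − s)·y* = (1 − 0.30) × 1.5760 ≈ 1.1032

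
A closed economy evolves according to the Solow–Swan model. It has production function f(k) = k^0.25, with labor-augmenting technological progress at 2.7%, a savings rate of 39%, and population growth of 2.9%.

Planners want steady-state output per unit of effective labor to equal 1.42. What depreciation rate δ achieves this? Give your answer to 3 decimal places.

δ ≈ 0.080

In steady state, investment equals break-even investment: s·k^α = (n + g + δ)·k.
Since y* = [s/(n + g + δ)]^(α/(1−α)), we have s/(n + g + δ) = (y*)^((1−α)/α) = 1.42^3 = 2.8633.
Therefore n + g + δ = s / 2.8633 = 0.39 / 2.8633 = 0.1362, so δ = 0.1362 − 0.056 = 0.0802.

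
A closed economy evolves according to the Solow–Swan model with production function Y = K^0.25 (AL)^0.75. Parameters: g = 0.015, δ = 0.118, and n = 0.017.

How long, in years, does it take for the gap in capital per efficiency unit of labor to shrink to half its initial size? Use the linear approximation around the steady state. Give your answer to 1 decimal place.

Near the steady state the convergence rate is λ = (1 − α)(n + g + δ).
λ = (1 − 0.25) × 0.150 = 0.75 × 0.150 = 0.1125
Half-life = ln 2 / λ = 0.6931 / 0.1125 ≈ 6.16 years

t_½ ≈ 6.2 years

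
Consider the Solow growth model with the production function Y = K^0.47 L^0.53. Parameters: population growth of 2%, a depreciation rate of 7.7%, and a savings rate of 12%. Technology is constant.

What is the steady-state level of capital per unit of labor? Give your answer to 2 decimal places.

Steady state requires s·f(k) = (n + δ)·k, i.e. s·k^α = (n + δ)·k.
Rearranging, k^(1−α) = s / (n + δ).
k^0.53 = 0.12 / (0.020 + 0.077) = 0.12 / 0.097 = 1.2371
k* = 1.2371^(1/0.53) ≈ 1.4940

k* = 1.49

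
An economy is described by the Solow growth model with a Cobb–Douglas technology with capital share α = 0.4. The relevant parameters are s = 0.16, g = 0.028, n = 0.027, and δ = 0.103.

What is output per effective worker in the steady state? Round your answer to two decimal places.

At the steady state, Δk = 0, so s·k^α = (n + g + δ)·k.
Rearranging, k^(1−α) = s / (n + g + δ).
k^0.6 = 0.16 / (0.027 + 0.028 + 0.103) = 0.16 / 0.158 = 1.0127
k* = 1.0127^(1/0.6) ≈ 1.0213
y* = (k*)^α = 1.0213^0.4 ≈ 1.0085

y* ≈ 1.01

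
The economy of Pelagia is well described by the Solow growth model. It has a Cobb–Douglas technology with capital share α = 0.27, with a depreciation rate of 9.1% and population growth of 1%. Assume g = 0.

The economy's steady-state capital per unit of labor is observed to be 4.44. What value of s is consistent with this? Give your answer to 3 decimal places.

In steady state, investment equals break-even investment: s·k^α = (n + δ)·k.
So s / (n + δ) = (k*)^(1−α) = 4.44^0.73 = 2.9689.
Therefore s = 2.9689 × (n + δ) = 2.9689 × 0.101 = 0.2999.

s ≈ 0.300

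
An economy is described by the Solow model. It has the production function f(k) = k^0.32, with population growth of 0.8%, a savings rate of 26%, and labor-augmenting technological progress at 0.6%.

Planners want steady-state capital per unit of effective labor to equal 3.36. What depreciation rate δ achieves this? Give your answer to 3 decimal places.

δ ≈ 0.100

In steady state, investment equals break-even investment: s·k^α = (n + g + δ)·k.
So s / (n + g + δ) = (k*)^(1−α) = 3.36^0.68 = 2.2799.
Therefore n + g + δ = s / 2.2799 = 0.26 / 2.2799 = 0.1140, so δ = 0.1140 − 0.014 = 0.1000.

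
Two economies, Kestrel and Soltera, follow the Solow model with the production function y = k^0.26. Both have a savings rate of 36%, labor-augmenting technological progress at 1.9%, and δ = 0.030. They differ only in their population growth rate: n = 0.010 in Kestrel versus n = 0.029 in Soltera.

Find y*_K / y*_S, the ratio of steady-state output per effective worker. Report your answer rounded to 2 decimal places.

y*_K / y*_S ≈ 1.10

Steady-state y* = [s/(n + g + δ)]^(α/(1−α)), so the ratio is [ (s_K/(n + g + δ)_K) / (s_S/(n + g + δ)_S) ]^0.3514.
s_K/(n + g + δ)_K = 0.36/0.059 = 6.1017; s_S/(n + g + δ)_S = 0.36/0.078 = 4.6154.
Ratio = (6.1017/4.6154)^0.3514 = 1.3220^0.3514 ≈ 1.1031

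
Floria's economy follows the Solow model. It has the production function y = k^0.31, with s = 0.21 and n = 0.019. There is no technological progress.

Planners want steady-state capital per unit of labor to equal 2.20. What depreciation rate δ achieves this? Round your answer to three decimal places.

δ ≈ 0.103

In steady state, investment equals break-even investment: s·k^α = (n + δ)·k.
So s / (n + δ) = (k*)^(1−α) = 2.20^0.69 = 1.7229.
Therefore n + δ = s / 1.7229 = 0.21 / 1.7229 = 0.1219, so δ = 0.1219 − 0.019 = 0.1029.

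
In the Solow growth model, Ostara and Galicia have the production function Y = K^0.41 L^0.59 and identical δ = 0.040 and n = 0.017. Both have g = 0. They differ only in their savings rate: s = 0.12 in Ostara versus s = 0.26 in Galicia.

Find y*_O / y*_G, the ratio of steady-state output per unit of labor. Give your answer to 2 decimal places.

y*_O / y*_G ≈ 0.58

Steady-state y* = [s/(n + δ)]^(α/(1−α)), so the ratio is [ (s_O/(n + δ)_O) / (s_G/(n + δ)_G) ]^0.6949.
s_O/(n + δ)_O = 0.12/0.057 = 2.1053; s_G/(n + δ)_G = 0.26/0.057 = 4.5614.
Ratio = (2.1053/4.5614)^0.6949 = 0.4615^0.6949 ≈ 0.5843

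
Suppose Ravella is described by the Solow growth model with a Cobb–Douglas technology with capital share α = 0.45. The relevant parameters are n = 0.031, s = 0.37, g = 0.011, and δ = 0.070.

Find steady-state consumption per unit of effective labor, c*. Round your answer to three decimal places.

Steady state requires s·f(k) = (n + g + δ)·k, i.e. s·k^α = (n + g + δ)·k.
Dividing both sides by k: k^(1−α) = s / (n + g + δ).
k^0.55 = 0.37 / (0.031 + 0.011 + 0.070) = 0.37 / 0.112 = 3.3036
k* = 3.3036^(1/0.55) ≈ 8.7824
y* = (k*)^α = 8.7824^0.45 ≈ 2.6584
c* = (1 − s)·y* = (1 − 0.37) × 2.6584 ≈ 1.6748

c* = 1.675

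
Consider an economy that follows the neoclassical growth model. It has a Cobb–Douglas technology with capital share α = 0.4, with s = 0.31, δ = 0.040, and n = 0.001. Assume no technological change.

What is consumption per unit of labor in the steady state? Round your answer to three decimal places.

c* = 2.658

Steady state requires s·f(k) = (n + δ)·k, i.e. s·k^α = (n + δ)·k.
Rearranging, k^(1−α) = s / (n + δ).
k^0.6 = 0.31 / (0.001 + 0.040) = 0.31 / 0.041 = 7.5610
k* = 7.5610^(1/0.6) ≈ 29.1272
y* = (k*)^α = 29.1272^0.4 ≈ 3.8523
c* = (1 − s)·y* = (1 − 0.31) × 3.8523 ≈ 2.6581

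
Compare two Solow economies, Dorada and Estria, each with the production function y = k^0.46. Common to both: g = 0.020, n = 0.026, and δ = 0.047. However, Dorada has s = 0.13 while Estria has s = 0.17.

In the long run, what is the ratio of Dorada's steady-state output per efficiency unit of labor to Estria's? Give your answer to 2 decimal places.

Steady-state y* = [s/(n + g + δ)]^(α/(1−α)), so the ratio is [ (s_D/(n + g + δ)_D) / (s_E/(n + g + δ)_E) ]^0.8519.
s_D/(n + g + δ)_D = 0.13/0.093 = 1.3978; s_E/(n + g + δ)_E = 0.17/0.093 = 1.8280.
Ratio = (1.3978/1.8280)^0.8519 = 0.7647^0.8519 ≈ 0.7957

y*_D / y*_E ≈ 0.80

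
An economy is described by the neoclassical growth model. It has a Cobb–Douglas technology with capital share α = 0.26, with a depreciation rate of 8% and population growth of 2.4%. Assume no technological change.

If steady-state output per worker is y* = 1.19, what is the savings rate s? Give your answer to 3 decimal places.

Steady state requires s·f(k) = (n + δ)·k, i.e. s·k^α = (n + δ)·k.
Since y* = [s/(n + δ)]^(α/(1−α)), we have s/(n + δ) = (y*)^((1−α)/α) = 1.19^2.8462 = 1.6407.
Therefore s = 1.6407 × (n + δ) = 1.6407 × 0.104 = 0.1706.

s ≈ 0.171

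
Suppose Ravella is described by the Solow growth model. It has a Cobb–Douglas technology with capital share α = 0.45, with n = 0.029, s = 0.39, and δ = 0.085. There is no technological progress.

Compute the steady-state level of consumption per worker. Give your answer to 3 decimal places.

c* ≈ 1.669

In steady state, investment equals break-even investment: s·k^α = (n + δ)·k.
Rearranging, k^(1−α) = s / (n + δ).
k^0.55 = 0.39 / (0.029 + 0.085) = 0.39 / 0.114 = 3.4211
k* = 3.4211^(1/0.55) ≈ 9.3586
y* = (k*)^α = 9.3586^0.45 ≈ 2.7356
c* = (1 − s)·y* = (1 − 0.39) × 2.7356 ≈ 1.6687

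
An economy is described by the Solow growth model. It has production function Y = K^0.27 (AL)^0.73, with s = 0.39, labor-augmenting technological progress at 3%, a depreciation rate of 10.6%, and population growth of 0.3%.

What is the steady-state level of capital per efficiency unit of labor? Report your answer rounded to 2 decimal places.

k* ≈ 4.11

In steady state, investment equals break-even investment: s·k^α = (n + g + δ)·k.
Dividing both sides by k: k^(1−α) = s / (n + g + δ).
k^0.73 = 0.39 / (0.003 + 0.030 + 0.106) = 0.39 / 0.139 = 2.8058
k* = 2.8058^(1/0.73) ≈ 4.1094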